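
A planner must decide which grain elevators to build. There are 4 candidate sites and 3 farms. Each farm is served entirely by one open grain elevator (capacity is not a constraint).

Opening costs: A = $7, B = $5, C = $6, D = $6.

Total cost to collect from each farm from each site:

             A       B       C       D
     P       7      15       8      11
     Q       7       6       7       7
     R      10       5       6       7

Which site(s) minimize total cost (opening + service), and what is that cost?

Open C only; minimum total cost 27.

For any fixed open set, each farm goes to its cheapest open site; total = fixed + service.
{C}: P→C 8, Q→C 7, R→C 6. Service 21; fixed 6; total 27.
{A, B}: service 18 + fixed 12 = 30
{B, C}: service 19 + fixed 11 = 30
{A, B, C, D}: service 18 + fixed 24 = 42
(All 15 nonempty subsets were checked; C only is lowest.)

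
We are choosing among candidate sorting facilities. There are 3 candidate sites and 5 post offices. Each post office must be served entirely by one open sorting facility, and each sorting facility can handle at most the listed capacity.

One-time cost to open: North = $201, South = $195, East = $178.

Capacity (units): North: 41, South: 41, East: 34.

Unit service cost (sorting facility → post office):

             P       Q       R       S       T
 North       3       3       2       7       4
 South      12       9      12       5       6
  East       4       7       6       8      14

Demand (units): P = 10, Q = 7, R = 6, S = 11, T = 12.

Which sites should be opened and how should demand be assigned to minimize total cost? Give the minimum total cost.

Minimum total cost: 562

Open {North, South}: P→North 3·10=30, Q→North 3·7=21, R→North 2·6=12, S→South 5·11=55, T→North 4·12=48.
Loads: North carries 35/41, South carries 11/41. Service 166; fixed 396; total 562.
Next best feasible plan costs 577.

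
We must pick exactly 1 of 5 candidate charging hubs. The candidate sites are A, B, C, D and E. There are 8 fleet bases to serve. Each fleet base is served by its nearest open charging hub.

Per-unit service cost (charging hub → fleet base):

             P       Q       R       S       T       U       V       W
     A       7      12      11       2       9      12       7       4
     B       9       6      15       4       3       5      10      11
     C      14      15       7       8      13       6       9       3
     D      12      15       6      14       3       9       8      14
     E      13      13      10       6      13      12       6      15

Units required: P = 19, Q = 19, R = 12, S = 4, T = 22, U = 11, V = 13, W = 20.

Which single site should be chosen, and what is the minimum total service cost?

Choose B only; total service cost 952.

With exactly 1 open, each fleet base uses its cheapest among the chosen.
{B}: P→B 9·19=171, Q→B 6·19=114, R→B 15·12=180, S→B 4·4=16, T→B 3·22=66, U→B 5·11=55, V→B 10·13=130, W→B 11·20=220. Service cost 952.
{A}: service cost 1002
{D}: service cost 1190
Among all 5 size-1 choices, {B} is lowest.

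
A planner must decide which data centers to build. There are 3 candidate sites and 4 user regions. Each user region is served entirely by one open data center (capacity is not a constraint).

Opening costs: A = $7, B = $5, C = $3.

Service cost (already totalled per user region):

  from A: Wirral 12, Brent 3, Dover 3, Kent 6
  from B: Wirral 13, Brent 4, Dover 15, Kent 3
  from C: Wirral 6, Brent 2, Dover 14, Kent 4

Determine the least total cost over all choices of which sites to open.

Minimum total cost: 25

For any fixed open set, each user region goes to its cheapest open site; total = fixed + service.
{A, C}: Wirral→C 6, Brent→C 2, Dover→A 3, Kent→C 4. Service 15; fixed 10; total 25.
{A, B, C}: Wirral→C 6, Brent→C 2, Dover→A 3, Kent→B 3. Service 14; fixed 15; total 29.
{C}: service 26 + fixed 3 = 29
No other subset beats 25.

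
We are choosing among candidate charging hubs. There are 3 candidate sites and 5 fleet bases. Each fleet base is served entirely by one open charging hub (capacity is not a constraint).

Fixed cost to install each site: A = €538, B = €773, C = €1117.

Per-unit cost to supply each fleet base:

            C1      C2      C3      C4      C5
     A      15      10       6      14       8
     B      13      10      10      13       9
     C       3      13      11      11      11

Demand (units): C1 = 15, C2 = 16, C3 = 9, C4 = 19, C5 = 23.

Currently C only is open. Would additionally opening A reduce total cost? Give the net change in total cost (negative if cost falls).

No — net change +376 (cost rises by 376).

Current service cost with {C}: 814.
Adding A: each fleet base re-picks its cheapest; new service cost 652, saving 162.
Extra fixed cost: 538. Net change = 538 − 162 = 376.
(Totals: 1931 → 2307.)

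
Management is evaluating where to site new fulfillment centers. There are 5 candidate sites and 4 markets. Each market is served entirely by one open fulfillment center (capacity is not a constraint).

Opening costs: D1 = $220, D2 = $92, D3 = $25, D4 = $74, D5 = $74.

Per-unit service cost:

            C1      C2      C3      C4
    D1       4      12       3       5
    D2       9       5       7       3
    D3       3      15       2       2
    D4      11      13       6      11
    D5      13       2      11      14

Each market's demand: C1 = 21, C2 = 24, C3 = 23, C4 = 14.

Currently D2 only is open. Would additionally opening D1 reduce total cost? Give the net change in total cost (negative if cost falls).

Current service cost with {D2}: 512.
Adding D1: each market re-picks its cheapest; new service cost 315, saving 197.
Extra fixed cost: 220. Net change = 220 − 197 = 23.
(Totals: 604 → 627.)

No — net change +23 (cost rises by 23).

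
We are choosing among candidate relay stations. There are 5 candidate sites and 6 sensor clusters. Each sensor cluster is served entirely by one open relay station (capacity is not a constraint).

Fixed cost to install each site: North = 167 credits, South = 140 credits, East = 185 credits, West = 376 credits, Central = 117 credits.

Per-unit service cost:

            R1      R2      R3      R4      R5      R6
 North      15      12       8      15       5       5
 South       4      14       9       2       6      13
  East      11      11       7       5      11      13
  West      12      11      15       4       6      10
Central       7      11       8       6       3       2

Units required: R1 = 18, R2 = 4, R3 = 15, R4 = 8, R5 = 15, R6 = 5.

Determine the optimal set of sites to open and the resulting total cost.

Open Central only; minimum total cost 510.

For any fixed open set, each sensor cluster goes to its cheapest open site; total = fixed + service.
{Central}: R1→Central 7·18=126, R2→Central 11·4=44, R3→Central 8·15=120, R4→Central 6·8=48, R5→Central 3·15=45, R6→Central 2·5=10. Service 393; fixed 117; total 510.
{South, Central}: R1→South 4·18=72, R2→Central 11·4=44, R3→Central 8·15=120, R4→South 2·8=16, R5→Central 3·15=45, R6→Central 2·5=10. Service 307; fixed 257; total 564.
{South}: service 434 + fixed 140 = 574
{North, South, East, West, Central}: service 292 + fixed 985 = 1277
No other subset beats 510.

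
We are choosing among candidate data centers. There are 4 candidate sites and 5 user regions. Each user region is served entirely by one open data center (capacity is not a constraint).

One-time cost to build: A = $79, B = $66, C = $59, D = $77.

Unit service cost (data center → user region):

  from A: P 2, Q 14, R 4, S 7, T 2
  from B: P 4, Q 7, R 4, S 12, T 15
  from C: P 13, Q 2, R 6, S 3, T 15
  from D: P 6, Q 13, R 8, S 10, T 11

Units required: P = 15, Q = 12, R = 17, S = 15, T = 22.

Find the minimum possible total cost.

Minimum total cost: 349

For any fixed open set, each user region goes to its cheapest open site; total = fixed + service.
{A, C}: P→A 2·15=30, Q→C 2·12=24, R→A 4·17=68, S→C 3·15=45, T→A 2·22=44. Service 211; fixed 138; total 349.
{A, B, C}: service 211 + fixed 204 = 415
{A, C, D}: P→A 2·15=30, Q→C 2·12=24, R→A 4·17=68, S→C 3·15=45, T→A 2·22=44. Service 211; fixed 215; total 426.
{A, B, C, D}: P→A 2·15=30, Q→C 2·12=24, R→A 4·17=68, S→C 3·15=45, T→A 2·22=44. Service 211; fixed 281; total 492.
No other subset beats 349.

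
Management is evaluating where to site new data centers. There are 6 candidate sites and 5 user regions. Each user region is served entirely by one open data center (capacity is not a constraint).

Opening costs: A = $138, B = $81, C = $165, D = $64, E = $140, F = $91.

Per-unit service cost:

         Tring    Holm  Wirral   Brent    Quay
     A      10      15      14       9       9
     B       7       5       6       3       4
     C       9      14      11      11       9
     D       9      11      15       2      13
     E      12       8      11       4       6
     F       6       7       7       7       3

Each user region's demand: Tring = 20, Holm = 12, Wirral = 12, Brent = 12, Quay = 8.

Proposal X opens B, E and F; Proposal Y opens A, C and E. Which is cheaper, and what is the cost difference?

Proposal X: {B, E, F}: Tring→F 6·20=120, Holm→B 5·12=60, Wirral→B 6·12=72, Brent→B 3·12=36, Quay→F 3·8=24. Service 312; fixed 312; total 624.
Proposal Y: {A, C, E}: Tring→C 9·20=180, Holm→E 8·12=96, Wirral→C 11·12=132, Brent→E 4·12=48, Quay→E 6·8=48. Service 504; fixed 443; total 947.
Difference: |624 − 947| = 323.

Proposal X is cheaper by 323.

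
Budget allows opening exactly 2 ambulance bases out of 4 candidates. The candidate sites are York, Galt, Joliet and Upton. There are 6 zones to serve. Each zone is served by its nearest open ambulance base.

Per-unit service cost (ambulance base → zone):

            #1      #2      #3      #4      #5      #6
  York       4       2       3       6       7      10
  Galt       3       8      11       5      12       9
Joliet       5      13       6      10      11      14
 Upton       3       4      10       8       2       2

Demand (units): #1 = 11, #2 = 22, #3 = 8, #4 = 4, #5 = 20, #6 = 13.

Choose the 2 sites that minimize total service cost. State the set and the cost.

Choose York and Upton; total service cost 191.

With exactly 2 open, each zone uses its cheapest among the chosen.
{York, Upton}: #1→Upton 3·11=33, #2→York 2·22=44, #3→York 3·8=24, #4→York 6·4=24, #5→Upton 2·20=40, #6→Upton 2·13=26. Service cost 191.
{Joliet, Upton}: service cost 267
{Galt, Upton}: service cost 287
Among all 6 size-2 choices, {York, Upton} is lowest.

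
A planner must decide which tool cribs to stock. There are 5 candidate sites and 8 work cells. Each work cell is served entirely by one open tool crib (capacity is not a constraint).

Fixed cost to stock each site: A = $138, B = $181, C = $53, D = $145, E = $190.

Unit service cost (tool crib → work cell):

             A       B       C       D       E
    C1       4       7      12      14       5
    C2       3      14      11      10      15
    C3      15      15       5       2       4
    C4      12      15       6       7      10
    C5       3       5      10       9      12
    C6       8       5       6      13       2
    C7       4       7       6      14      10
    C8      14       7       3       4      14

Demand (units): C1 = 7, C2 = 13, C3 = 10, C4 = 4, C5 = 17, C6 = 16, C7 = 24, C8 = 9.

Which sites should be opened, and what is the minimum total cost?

Open A and C; minimum total cost 602.

For any fixed open set, each work cell goes to its cheapest open site; total = fixed + service.
{A, C}: C1→A 4·7=28, C2→A 3·13=39, C3→C 5·10=50, C4→C 6·4=24, C5→A 3·17=51, C6→C 6·16=96, C7→A 4·24=96, C8→C 3·9=27. Service 411; fixed 191; total 602.
{A, D}: service 426 + fixed 283 = 709
{A, C, D}: service 381 + fixed 336 = 717
{A, B, C, D, E}: C1→A 4·7=28, C2→A 3·13=39, C3→D 2·10=20, C4→C 6·4=24, C5→A 3·17=51, C6→E 2·16=32, C7→A 4·24=96, C8→C 3·9=27. Service 317; fixed 707; total 1024.
No other subset beats 602.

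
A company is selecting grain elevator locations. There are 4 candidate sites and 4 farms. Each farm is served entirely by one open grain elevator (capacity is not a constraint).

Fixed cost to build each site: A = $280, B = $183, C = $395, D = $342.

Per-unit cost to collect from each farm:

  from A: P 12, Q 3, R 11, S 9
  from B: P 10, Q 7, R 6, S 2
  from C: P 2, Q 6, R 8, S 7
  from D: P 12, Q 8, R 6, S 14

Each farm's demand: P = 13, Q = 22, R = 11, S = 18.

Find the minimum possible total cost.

Minimum total cost: 569

For any fixed open set, each farm goes to its cheapest open site; total = fixed + service.
{B}: P→B 10·13=130, Q→B 7·22=154, R→B 6·11=66, S→B 2·18=36. Service 386; fixed 183; total 569.
{A, B}: P→B 10·13=130, Q→A 3·22=66, R→B 6·11=66, S→B 2·18=36. Service 298; fixed 463; total 761.
{C}: service 372 + fixed 395 = 767
{A, B, C, D}: service 194 + fixed 1200 = 1394
No other subset beats 569.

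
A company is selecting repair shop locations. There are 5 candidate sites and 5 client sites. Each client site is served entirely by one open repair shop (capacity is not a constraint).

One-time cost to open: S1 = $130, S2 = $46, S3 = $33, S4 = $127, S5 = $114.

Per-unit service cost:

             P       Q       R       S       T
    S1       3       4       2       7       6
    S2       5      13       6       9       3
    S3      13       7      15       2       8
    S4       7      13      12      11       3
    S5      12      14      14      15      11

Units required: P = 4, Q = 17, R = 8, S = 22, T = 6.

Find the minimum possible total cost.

Minimum total cost: 328

For any fixed open set, each client site goes to its cheapest open site; total = fixed + service.
{S2, S3}: P→S2 5·4=20, Q→S3 7·17=119, R→S2 6·8=48, S→S3 2·22=44, T→S2 3·6=18. Service 249; fixed 79; total 328.
{S1, S3}: service 176 + fixed 163 = 339
{S1, S2, S3}: P→S1 3·4=12, Q→S1 4·17=68, R→S1 2·8=16, S→S3 2·22=44, T→S2 3·6=18. Service 158; fixed 209; total 367.
{S1, S2, S3, S4, S5}: P→S1 3·4=12, Q→S1 4·17=68, R→S1 2·8=16, S→S3 2·22=44, T→S2 3·6=18. Service 158; fixed 450; total 608.
No other subset beats 328.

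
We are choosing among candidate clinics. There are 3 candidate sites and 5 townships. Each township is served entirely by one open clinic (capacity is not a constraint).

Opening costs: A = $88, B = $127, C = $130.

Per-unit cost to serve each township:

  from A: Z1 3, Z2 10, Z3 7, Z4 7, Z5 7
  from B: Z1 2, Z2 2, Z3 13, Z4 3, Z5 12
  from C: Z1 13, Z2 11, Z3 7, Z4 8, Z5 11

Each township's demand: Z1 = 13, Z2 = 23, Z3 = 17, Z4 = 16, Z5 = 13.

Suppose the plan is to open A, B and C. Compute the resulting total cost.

Total cost: 675

Each township is assigned to its cheapest site among the open ones.
{A, B, C}: Z1→B 2·13=26, Z2→B 2·23=46, Z3→A 7·17=119, Z4→B 3·16=48, Z5→A 7·13=91. Service 330; fixed 345; total 675.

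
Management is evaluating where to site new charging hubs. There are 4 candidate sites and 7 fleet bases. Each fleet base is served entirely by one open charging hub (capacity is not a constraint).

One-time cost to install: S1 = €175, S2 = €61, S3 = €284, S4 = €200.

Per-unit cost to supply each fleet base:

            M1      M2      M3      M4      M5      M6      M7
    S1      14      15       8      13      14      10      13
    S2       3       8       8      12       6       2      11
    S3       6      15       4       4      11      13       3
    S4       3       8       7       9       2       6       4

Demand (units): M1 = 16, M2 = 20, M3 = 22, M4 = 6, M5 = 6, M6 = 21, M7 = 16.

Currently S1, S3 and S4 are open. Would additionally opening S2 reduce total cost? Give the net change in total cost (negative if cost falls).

Yes — net change −23 (cost falls by 23).

Current service cost with {S1, S3, S4}: 506.
Adding S2: each fleet base re-picks its cheapest; new service cost 422, saving 84.
Extra fixed cost: 61. Net change = 61 − 84 = -23.
(Totals: 1165 → 1142.)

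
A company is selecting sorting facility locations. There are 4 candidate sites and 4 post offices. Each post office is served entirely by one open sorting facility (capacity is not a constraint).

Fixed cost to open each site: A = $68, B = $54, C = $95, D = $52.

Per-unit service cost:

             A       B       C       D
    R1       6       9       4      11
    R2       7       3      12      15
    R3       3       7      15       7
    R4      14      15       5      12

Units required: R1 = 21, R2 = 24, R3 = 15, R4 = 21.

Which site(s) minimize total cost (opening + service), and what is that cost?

Open B and C; minimum total cost 515.

For any fixed open set, each post office goes to its cheapest open site; total = fixed + service.
{B, C}: R1→C 4·21=84, R2→B 3·24=72, R3→B 7·15=105, R4→C 5·21=105. Service 366; fixed 149; total 515.
{A, B, C}: service 306 + fixed 217 = 523
{A, C}: service 402 + fixed 163 = 565
{A, B, C, D}: R1→C 4·21=84, R2→B 3·24=72, R3→A 3·15=45, R4→C 5·21=105. Service 306; fixed 269; total 575.
No other subset beats 515.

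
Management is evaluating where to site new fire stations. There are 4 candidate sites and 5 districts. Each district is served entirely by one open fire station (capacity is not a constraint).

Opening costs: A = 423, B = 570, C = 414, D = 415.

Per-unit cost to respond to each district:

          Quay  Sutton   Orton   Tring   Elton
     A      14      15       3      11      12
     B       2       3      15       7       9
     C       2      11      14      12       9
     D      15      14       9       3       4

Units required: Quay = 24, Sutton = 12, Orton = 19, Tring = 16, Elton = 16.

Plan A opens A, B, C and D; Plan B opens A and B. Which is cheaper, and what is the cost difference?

Plan B is cheaper by 685.

Plan A: {A, B, C, D}: Quay→B 2·24=48, Sutton→B 3·12=36, Orton→A 3·19=57, Tring→D 3·16=48, Elton→D 4·16=64. Service 253; fixed 1822; total 2075.
Plan B: {A, B}: Quay→B 2·24=48, Sutton→B 3·12=36, Orton→A 3·19=57, Tring→B 7·16=112, Elton→B 9·16=144. Service 397; fixed 993; total 1390.
Difference: |2075 − 1390| = 685.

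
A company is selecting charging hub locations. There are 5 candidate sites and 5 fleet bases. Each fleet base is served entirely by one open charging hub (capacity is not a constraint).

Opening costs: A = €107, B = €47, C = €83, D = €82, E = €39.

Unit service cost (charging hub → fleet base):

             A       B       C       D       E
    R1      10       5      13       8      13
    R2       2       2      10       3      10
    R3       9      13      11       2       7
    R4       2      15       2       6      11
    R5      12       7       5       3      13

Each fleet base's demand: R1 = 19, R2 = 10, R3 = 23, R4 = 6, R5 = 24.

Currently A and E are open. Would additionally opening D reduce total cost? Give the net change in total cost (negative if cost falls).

Yes — net change −287 (cost falls by 287).

Current service cost with {A, E}: 671.
Adding D: each fleet base re-picks its cheapest; new service cost 302, saving 369.
Extra fixed cost: 82. Net change = 82 − 369 = -287.
(Totals: 817 → 530.)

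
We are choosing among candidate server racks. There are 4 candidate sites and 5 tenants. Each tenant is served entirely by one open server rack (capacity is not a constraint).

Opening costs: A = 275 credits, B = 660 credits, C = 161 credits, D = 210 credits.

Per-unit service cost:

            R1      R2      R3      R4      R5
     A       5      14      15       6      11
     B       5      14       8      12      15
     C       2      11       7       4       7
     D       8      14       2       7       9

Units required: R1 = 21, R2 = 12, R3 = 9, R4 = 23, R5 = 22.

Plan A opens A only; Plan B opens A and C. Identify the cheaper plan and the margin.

Plan B is cheaper by 144.

Plan A: {A}: R1→A 5·21=105, R2→A 14·12=168, R3→A 15·9=135, R4→A 6·23=138, R5→A 11·22=242. Service 788; fixed 275; total 1063.
Plan B: {A, C}: R1→C 2·21=42, R2→C 11·12=132, R3→C 7·9=63, R4→C 4·23=92, R5→C 7·22=154. Service 483; fixed 436; total 919.
Difference: |1063 − 919| = 144.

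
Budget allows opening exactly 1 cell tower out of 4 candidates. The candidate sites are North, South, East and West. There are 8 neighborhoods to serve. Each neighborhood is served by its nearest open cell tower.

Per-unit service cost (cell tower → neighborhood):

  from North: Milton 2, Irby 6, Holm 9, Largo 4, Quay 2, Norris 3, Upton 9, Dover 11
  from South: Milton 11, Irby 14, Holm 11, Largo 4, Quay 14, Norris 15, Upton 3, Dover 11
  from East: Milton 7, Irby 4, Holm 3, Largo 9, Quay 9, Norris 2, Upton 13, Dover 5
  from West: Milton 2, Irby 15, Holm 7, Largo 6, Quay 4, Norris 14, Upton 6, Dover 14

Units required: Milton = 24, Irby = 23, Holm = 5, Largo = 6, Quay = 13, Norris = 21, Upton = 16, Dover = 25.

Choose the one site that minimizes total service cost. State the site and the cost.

With exactly 1 open, each neighborhood uses its cheapest among the chosen.
{North}: Milton→North 2·24=48, Irby→North 6·23=138, Holm→North 9·5=45, Largo→North 4·6=24, Quay→North 2·13=26, Norris→North 3·21=63, Upton→North 9·16=144, Dover→North 11·25=275. Service cost 763.
{East}: service cost 821
{West}: service cost 1256
Among all 4 size-1 choices, {North} is lowest.

Choose North only; total service cost 763.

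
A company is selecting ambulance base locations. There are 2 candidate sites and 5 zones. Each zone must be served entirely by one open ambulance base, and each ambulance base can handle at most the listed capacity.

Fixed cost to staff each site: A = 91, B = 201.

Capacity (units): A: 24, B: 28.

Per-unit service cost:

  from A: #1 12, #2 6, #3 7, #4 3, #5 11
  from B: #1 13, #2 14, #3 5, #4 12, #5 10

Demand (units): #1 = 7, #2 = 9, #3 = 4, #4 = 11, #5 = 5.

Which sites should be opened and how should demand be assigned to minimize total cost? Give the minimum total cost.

Minimum total cost: 540

Open {A, B}: #1→B 13·7=91, #2→A 6·9=54, #3→B 5·4=20, #4→A 3·11=33, #5→B 10·5=50.
Loads: A carries 20/24, B carries 16/28. Service 248; fixed 292; total 540.
Next best feasible plan costs 548.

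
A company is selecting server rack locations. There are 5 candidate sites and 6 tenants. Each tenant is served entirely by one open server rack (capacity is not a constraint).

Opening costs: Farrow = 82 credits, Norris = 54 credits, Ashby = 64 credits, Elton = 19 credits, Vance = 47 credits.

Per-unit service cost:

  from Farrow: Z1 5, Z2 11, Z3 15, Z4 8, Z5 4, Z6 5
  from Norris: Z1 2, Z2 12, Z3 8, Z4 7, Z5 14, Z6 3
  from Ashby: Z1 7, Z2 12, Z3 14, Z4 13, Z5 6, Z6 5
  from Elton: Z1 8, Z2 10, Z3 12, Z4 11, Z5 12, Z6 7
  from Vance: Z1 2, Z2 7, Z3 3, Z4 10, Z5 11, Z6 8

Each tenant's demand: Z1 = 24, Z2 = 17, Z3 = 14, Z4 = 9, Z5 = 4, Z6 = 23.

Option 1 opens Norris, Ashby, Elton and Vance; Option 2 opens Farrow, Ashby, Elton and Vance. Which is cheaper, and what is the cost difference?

Option 1: {Norris, Ashby, Elton, Vance}: Z1→Norris 2·24=48, Z2→Vance 7·17=119, Z3→Vance 3·14=42, Z4→Norris 7·9=63, Z5→Ashby 6·4=24, Z6→Norris 3·23=69. Service 365; fixed 184; total 549.
Option 2: {Farrow, Ashby, Elton, Vance}: Z1→Vance 2·24=48, Z2→Vance 7·17=119, Z3→Vance 3·14=42, Z4→Farrow 8·9=72, Z5→Farrow 4·4=16, Z6→Farrow 5·23=115. Service 412; fixed 212; total 624.
Difference: |549 − 624| = 75.

Option 1 is cheaper by 75.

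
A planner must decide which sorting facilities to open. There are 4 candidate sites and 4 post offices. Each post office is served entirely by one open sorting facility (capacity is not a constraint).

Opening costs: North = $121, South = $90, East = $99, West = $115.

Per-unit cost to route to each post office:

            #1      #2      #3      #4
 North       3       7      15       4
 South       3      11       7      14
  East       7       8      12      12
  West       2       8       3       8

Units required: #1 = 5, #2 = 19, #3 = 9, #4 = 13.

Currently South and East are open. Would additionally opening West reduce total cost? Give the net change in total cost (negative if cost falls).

No — net change +22 (cost rises by 22).

Current service cost with {South, East}: 386.
Adding West: each post office re-picks its cheapest; new service cost 293, saving 93.
Extra fixed cost: 115. Net change = 115 − 93 = 22.
(Totals: 575 → 597.)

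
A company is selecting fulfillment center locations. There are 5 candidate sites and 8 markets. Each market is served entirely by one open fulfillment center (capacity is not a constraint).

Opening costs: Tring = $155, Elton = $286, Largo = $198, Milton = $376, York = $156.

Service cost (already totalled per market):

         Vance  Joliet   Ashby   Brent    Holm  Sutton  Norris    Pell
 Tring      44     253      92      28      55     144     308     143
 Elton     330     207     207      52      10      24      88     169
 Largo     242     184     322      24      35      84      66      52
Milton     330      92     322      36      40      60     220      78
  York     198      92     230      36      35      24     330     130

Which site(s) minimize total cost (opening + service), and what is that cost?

For any fixed open set, each market goes to its cheapest open site; total = fixed + service.
{Tring, Largo}: Vance→Tring 44, Joliet→Largo 184, Ashby→Tring 92, Brent→Largo 24, Holm→Largo 35, Sutton→Largo 84, Norris→Largo 66, Pell→Largo 52. Service 581; fixed 353; total 934.
{Tring, Largo, York}: service 429 + fixed 509 = 938
{Tring, York}: service 753 + fixed 311 = 1064
{Tring, Elton, Largo, Milton, York}: service 404 + fixed 1171 = 1575
No other subset beats 934.

Open Tring and Largo; minimum total cost 934.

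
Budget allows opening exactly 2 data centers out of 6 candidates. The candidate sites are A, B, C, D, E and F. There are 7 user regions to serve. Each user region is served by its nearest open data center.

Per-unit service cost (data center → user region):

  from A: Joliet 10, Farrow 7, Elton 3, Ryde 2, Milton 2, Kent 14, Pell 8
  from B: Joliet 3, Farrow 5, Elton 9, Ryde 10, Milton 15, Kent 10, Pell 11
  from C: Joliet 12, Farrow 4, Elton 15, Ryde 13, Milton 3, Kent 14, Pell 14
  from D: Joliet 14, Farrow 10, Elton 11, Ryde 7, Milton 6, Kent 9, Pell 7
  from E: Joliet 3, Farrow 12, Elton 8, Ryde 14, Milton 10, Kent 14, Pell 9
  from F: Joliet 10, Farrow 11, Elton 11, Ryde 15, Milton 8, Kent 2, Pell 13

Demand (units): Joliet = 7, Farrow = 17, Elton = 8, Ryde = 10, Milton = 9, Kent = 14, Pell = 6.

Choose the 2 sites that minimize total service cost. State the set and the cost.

With exactly 2 open, each user region uses its cheapest among the chosen.
{A, F}: Joliet→A 10·7=70, Farrow→A 7·17=119, Elton→A 3·8=24, Ryde→A 2·10=20, Milton→A 2·9=18, Kent→F 2·14=28, Pell→A 8·6=48. Service cost 327.
{A, B}: service cost 356
{A, D}: service cost 419
Among all 15 size-2 choices, {A, F} is lowest.

Choose A and F; total service cost 327.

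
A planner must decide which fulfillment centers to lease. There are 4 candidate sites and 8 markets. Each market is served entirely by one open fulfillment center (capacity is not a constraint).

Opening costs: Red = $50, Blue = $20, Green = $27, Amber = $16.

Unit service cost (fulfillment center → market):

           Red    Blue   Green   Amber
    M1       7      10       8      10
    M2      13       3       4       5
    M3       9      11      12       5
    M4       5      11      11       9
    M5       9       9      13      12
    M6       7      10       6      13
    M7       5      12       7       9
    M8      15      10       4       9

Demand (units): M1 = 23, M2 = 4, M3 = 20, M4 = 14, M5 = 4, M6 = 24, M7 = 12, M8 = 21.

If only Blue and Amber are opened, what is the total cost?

Each market is assigned to its cheapest site among the open ones.
{Blue, Amber}: M1→Blue 10·23=230, M2→Blue 3·4=12, M3→Amber 5·20=100, M4→Amber 9·14=126, M5→Blue 9·4=36, M6→Blue 10·24=240, M7→Amber 9·12=108, M8→Amber 9·21=189. Service 1041; fixed 36; total 1077.

Total cost: 1077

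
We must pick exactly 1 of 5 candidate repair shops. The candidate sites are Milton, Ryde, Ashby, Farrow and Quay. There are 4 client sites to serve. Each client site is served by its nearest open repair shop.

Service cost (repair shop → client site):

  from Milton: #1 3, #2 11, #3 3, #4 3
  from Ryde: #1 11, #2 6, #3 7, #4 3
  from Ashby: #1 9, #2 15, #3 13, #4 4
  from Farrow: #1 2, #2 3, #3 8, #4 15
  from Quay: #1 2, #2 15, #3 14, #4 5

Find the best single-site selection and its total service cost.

Choose Milton only; total service cost 20.

With exactly 1 open, each client site uses its cheapest among the chosen.
{Milton}: #1→Milton 3, #2→Milton 11, #3→Milton 3, #4→Milton 3. Service cost 20.
{Ryde}: service cost 27
{Farrow}: service cost 28
Among all 5 size-1 choices, {Milton} is lowest.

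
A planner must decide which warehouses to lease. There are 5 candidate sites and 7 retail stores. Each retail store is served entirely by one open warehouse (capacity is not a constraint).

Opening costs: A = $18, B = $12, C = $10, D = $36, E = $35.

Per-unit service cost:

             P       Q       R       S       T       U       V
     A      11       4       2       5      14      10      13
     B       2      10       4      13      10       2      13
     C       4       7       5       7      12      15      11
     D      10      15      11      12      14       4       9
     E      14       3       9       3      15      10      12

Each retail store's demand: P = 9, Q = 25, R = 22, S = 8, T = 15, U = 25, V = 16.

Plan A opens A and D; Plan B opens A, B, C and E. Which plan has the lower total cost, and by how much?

Plan A: {A, D}: P→D 10·9=90, Q→A 4·25=100, R→A 2·22=44, S→A 5·8=40, T→A 14·15=210, U→D 4·25=100, V→D 9·16=144. Service 728; fixed 54; total 782.
Plan B: {A, B, C, E}: P→B 2·9=18, Q→E 3·25=75, R→A 2·22=44, S→E 3·8=24, T→B 10·15=150, U→B 2·25=50, V→C 11·16=176. Service 537; fixed 75; total 612.
Difference: |782 − 612| = 170.

Plan B is cheaper by 170.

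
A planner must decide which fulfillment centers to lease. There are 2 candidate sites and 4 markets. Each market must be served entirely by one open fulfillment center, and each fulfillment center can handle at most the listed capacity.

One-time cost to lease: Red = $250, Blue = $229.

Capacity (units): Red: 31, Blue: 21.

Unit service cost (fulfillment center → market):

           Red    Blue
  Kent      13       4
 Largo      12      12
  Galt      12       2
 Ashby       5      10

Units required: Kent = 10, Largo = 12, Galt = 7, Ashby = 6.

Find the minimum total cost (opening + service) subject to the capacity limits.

Minimum total cost: 707

Open {Red, Blue}: Kent→Blue 4·10=40, Largo→Red 12·12=144, Galt→Blue 2·7=14, Ashby→Red 5·6=30.
Loads: Red carries 18/31, Blue carries 17/21. Service 228; fixed 479; total 707.
Next best feasible plan costs 777.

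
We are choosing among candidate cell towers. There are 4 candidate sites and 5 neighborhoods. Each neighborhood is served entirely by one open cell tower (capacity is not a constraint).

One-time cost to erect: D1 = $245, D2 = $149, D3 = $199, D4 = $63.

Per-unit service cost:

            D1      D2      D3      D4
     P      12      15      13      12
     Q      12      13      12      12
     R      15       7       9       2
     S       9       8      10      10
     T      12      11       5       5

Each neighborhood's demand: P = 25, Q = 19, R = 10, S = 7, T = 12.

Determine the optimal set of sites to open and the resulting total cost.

Open D4 only; minimum total cost 741.

For any fixed open set, each neighborhood goes to its cheapest open site; total = fixed + service.
{D4}: P→D4 12·25=300, Q→D4 12·19=228, R→D4 2·10=20, S→D4 10·7=70, T→D4 5·12=60. Service 678; fixed 63; total 741.
{D2, D4}: service 664 + fixed 212 = 876
{D3, D4}: service 678 + fixed 262 = 940
{D1, D2, D3, D4}: P→D1 12·25=300, Q→D1 12·19=228, R→D4 2·10=20, S→D2 8·7=56, T→D3 5·12=60. Service 664; fixed 656; total 1320.
(All 15 nonempty subsets were checked; D4 only is lowest.)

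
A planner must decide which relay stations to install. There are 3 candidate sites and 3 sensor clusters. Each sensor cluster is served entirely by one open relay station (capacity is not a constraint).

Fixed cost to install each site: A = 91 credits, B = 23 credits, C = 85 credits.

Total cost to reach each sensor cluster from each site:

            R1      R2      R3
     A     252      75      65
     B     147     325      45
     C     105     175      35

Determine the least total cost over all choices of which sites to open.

Minimum total cost: 381

For any fixed open set, each sensor cluster goes to its cheapest open site; total = fixed + service.
{A, B}: R1→B 147, R2→A 75, R3→B 45. Service 267; fixed 114; total 381.
{A, C}: service 215 + fixed 176 = 391
{C}: service 315 + fixed 85 = 400
{A, B, C}: service 215 + fixed 199 = 414
(All 7 nonempty subsets were checked; A and B is lowest.)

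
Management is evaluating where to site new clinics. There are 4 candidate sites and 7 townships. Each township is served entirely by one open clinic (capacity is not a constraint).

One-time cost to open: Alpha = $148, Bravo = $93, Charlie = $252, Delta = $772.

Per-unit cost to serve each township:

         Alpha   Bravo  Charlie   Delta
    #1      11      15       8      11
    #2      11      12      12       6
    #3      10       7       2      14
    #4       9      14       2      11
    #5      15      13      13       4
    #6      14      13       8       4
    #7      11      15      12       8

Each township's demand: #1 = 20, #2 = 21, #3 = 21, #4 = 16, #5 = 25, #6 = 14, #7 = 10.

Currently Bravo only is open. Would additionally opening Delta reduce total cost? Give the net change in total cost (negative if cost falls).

Current service cost with {Bravo}: 1580.
Adding Delta: each township re-picks its cheapest; new service cost 905, saving 675.
Extra fixed cost: 772. Net change = 772 − 675 = 97.
(Totals: 1673 → 1770.)

No — net change +97 (cost rises by 97).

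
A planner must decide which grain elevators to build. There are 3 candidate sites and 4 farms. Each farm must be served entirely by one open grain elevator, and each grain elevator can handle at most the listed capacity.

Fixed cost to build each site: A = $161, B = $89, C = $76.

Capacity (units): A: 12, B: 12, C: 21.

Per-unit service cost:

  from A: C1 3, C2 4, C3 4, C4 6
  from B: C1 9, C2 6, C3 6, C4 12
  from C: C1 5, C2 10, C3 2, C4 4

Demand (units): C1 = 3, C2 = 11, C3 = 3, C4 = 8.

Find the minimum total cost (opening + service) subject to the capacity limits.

Open {B, C}: C1→C 5·3=15, C2→B 6·11=66, C3→C 2·3=6, C4→C 4·8=32.
Loads: B carries 11/12, C carries 14/21. Service 119; fixed 165; total 284.
Next best feasible plan costs 334.

Minimum total cost: 284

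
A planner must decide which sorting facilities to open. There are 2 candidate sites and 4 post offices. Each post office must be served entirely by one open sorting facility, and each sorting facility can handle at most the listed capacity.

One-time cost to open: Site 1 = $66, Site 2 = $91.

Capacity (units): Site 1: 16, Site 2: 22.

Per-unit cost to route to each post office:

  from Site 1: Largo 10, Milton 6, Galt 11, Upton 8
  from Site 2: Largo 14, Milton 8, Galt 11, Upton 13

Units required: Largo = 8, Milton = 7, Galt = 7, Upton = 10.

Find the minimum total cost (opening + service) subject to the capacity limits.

Open {Site 1, Site 2}: Largo→Site 2 14·8=112, Milton→Site 2 8·7=56, Galt→Site 2 11·7=77, Upton→Site 1 8·10=80.
Loads: Site 1 carries 10/16, Site 2 carries 22/22. Service 325; fixed 157; total 482.
Next best feasible plan costs 486.

Minimum total cost: 482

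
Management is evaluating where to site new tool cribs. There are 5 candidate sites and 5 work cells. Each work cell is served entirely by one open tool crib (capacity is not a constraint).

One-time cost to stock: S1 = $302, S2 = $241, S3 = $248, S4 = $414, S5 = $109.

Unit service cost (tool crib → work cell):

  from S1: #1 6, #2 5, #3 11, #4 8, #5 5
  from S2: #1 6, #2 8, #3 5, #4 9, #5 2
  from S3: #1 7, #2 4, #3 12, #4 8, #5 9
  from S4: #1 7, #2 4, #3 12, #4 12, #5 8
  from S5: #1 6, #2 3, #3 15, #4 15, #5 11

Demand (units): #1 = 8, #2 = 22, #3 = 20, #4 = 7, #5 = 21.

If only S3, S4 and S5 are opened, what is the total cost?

Each work cell is assigned to its cheapest site among the open ones.
{S3, S4, S5}: #1→S5 6·8=48, #2→S5 3·22=66, #3→S3 12·20=240, #4→S3 8·7=56, #5→S4 8·21=168. Service 578; fixed 771; total 1349.

Total cost: 1349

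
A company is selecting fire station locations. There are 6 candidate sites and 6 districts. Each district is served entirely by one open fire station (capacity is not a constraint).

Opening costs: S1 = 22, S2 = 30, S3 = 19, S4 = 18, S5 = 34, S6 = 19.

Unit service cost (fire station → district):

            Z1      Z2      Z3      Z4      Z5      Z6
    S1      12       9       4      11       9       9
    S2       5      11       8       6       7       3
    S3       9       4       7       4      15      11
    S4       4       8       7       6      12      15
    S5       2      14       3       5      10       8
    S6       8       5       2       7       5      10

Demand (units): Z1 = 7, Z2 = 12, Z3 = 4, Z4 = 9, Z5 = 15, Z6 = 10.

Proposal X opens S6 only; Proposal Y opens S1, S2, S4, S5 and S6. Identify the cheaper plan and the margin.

Proposal Y is cheaper by 26.

Proposal X: {S6}: Z1→S6 8·7=56, Z2→S6 5·12=60, Z3→S6 2·4=8, Z4→S6 7·9=63, Z5→S6 5·15=75, Z6→S6 10·10=100. Service 362; fixed 19; total 381.
Proposal Y: {S1, S2, S4, S5, S6}: Z1→S5 2·7=14, Z2→S6 5·12=60, Z3→S6 2·4=8, Z4→S5 5·9=45, Z5→S6 5·15=75, Z6→S2 3·10=30. Service 232; fixed 123; total 355.
Difference: |381 − 355| = 26.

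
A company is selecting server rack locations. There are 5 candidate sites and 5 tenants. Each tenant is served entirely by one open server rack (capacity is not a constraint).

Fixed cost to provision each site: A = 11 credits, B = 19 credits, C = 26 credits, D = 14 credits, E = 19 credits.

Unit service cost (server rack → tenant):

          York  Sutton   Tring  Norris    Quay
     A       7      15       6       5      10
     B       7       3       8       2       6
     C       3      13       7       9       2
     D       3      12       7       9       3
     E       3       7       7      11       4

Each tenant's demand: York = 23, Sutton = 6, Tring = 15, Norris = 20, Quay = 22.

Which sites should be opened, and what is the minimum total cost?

For any fixed open set, each tenant goes to its cheapest open site; total = fixed + service.
{A, B, C}: York→C 3·23=69, Sutton→B 3·6=18, Tring→A 6·15=90, Norris→B 2·20=40, Quay→C 2·22=44. Service 261; fixed 56; total 317.
{B, C}: service 276 + fixed 45 = 321
{A, B, D}: York→D 3·23=69, Sutton→B 3·6=18, Tring→A 6·15=90, Norris→B 2·20=40, Quay→D 3·22=66. Service 283; fixed 44; total 327.
{A, B, C, D, E}: York→C 3·23=69, Sutton→B 3·6=18, Tring→A 6·15=90, Norris→B 2·20=40, Quay→C 2·22=44. Service 261; fixed 89; total 350.
No other subset beats 317.

Open A, B and C; minimum total cost 317.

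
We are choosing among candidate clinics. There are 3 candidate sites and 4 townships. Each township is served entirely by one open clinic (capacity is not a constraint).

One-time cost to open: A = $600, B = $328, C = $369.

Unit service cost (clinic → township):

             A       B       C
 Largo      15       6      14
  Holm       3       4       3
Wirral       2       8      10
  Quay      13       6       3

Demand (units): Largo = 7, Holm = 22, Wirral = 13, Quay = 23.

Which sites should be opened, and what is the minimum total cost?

For any fixed open set, each township goes to its cheapest open site; total = fixed + service.
{B}: Largo→B 6·7=42, Holm→B 4·22=88, Wirral→B 8·13=104, Quay→B 6·23=138. Service 372; fixed 328; total 700.
{C}: service 363 + fixed 369 = 732
{B, C}: Largo→B 6·7=42, Holm→C 3·22=66, Wirral→B 8·13=104, Quay→C 3·23=69. Service 281; fixed 697; total 978.
{A, B, C}: service 203 + fixed 1297 = 1500
(All 7 nonempty subsets were checked; B only is lowest.)

Open B only; minimum total cost 700.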